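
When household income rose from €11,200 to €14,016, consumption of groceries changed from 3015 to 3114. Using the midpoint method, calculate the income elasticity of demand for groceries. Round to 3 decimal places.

%ΔQ = (3114 − 3015)/[(3015+3114)/2] = 99/3064.5 ≈ 0.0323.
%ΔY = (14,016 − 11,200)/[(11,200+14,016)/2] = 2816/12608 ≈ 0.2234.
E_I = %ΔQ/%ΔY ≈ 0.145.
E_I ∈ (0,1): normal good (necessity).

0.145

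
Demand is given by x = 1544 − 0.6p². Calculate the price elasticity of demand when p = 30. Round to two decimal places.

-1.08

At p = 30, x = 1004.
dx/dp = −2·0.6·p = −36.
Point elasticity E = (dx/dp)·(p/x) = -36 × 30/1004 ≈ -1.08.
|E| > 1, so demand is elastic at this price.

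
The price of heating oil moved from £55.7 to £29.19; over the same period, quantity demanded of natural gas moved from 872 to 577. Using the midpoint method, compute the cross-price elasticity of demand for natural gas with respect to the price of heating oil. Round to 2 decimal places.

%ΔQ_x = (577 − 872)/[(872+577)/2] = -295/724.5 ≈ -0.4072.
%ΔP_y = (29.19 − 55.7)/[(55.7+29.19)/2] ≈ -0.6246.
E_xy = -0.4072/-0.6246 ≈ 0.65.
E_xy > 0, so natural gas and heating oil are substitutes.

0.65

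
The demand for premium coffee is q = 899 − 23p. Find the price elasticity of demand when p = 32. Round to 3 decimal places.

At p = 32, q = 163.
dq/dp = −23.
Point elasticity E = (dq/dp)·(p/q) = -23 × 32/163 ≈ -4.515.
|E| > 1, so demand is elastic at this price.

-4.515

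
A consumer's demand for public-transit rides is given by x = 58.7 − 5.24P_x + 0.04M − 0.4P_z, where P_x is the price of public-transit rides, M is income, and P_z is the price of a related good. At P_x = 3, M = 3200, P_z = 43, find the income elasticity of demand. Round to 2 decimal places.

0.83

Evaluating quantity at (P_x, M, P_z) gives x = 58.7 − 5.24(3) + 0.04(3200) − 0.4(43) = 58.7 − 15.72 + 128 − 17.2 = 153.78.
∂x/∂M = +0.04, so E_I = 0.04·(3200/153.78) ≈ 0.83.
E_I ∈ (0,1): normal good (necessity).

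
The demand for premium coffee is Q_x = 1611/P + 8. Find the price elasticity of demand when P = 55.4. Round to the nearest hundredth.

At P = 55.4, Q_x = 37.0794.
dQ_x/dP = −1611/P² = −0.5249.
Point elasticity E = (dQ_x/dP)·(P/Q_x) = -0.5249 × 55.4/37.0794 ≈ -0.78.
|E| < 1, so demand is inelastic at this price.

-0.78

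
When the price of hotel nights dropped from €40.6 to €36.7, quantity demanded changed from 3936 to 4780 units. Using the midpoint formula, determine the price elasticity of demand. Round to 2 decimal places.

%Δq = (4780 − 3936)/[(3936 + 4780)/2] = 844/4358 ≈ 0.1937.
%ΔP = (36.7 − 40.6)/[(40.6 + 36.7)/2] = -3.9/38.65 ≈ -0.1009.
Arc elasticity E = %Δq/%ΔP ≈ 0.1937/-0.1009 ≈ -1.92.
|E| > 1: demand is elastic over this range.

-1.92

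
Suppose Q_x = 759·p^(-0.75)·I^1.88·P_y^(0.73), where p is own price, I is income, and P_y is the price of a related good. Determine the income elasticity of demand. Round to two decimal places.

1.88

For a Cobb–Douglas (constant-elasticity) form Q_x = A·I^α·…, the elasticity with respect to I equals the exponent α at every point.
Here the exponent on I is 1.88, so the income elasticity of demand is 1.88.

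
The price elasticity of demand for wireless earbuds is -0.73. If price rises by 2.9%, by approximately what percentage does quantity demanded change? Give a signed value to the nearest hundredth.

%ΔQ ≈ E × %ΔP = (-0.73) × (2.9%) ≈ -2.12%.

-2.12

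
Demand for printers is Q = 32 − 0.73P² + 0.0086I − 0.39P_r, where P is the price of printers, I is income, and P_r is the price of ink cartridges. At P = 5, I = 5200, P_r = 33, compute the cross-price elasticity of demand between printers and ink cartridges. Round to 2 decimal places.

-0.28

Substituting, Q = 32 − 0.73(5)² + 0.0086(5200) − 0.39(33) = 32 − 18.25 + 44.72 − 12.87 = 45.6.
∂Q/∂P_r = −0.39, so E_xy = -0.39·(33/45.6) ≈ -0.28.
E_xy < 0: the goods are complements.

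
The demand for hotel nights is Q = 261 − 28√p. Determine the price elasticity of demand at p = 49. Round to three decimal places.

At p = 49, Q = 65.
dQ/dp = −28/(2√p) = −28/(2·7).
Point elasticity E = (dQ/dp)·(p/Q) = -2 × 49/65 ≈ -1.508.
|E| > 1, so demand is elastic at this price.

-1.508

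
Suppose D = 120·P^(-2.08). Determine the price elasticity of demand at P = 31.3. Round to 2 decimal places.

-2.08

For a Cobb–Douglas (constant-elasticity) form D = A·P^α·…, the elasticity with respect to P equals the exponent α at every point.
Here the exponent on P is -2.08, so the price elasticity of demand is -2.08.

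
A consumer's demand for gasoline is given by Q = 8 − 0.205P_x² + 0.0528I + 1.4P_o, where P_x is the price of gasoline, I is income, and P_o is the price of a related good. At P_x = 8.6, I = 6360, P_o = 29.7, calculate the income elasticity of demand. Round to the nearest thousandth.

0.907

First evaluate Q: 8 − 0.205(8.6)² + 0.0528(6360) + 1.4(29.7) = 8 − 15.1618 + 335.808 + 41.58 = 370.2262.
∂Q/∂I = +0.0528, so E_I = 0.0528·(6360/370.2262) ≈ 0.907.
E_I ∈ (0,1): normal good (necessity).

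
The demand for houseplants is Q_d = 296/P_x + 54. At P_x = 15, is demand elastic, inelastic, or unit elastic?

inelastic

At P_x = 15, Q_d = 73.7333.
dQ_d/dP_x = −296/P_x² = −1.3156.
Point elasticity E = (dQ_d/dP_x)·(P_x/Q_d) = -1.3156 × 15/73.7333 ≈ -0.268.
|E| ≈ 0.268 < 1, so demand is inelastic.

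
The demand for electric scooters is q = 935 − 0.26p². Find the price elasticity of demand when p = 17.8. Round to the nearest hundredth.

-0.19

At p = 17.8, q = 852.6216.
dq/dp = −2·0.26·p = −9.256.
Point elasticity E = (dq/dp)·(p/q) = -9.256 × 17.8/852.6216 ≈ -0.19.
|E| < 1, so demand is inelastic at this price.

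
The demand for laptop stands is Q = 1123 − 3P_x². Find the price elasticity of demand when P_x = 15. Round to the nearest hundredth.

-3.01

At P_x = 15, Q = 448.
dQ/dP_x = −2·3·P_x = −90.
Point elasticity E = (dQ/dP_x)·(P_x/Q) = -90 × 15/448 ≈ -3.01.
|E| > 1, so demand is elastic at this price.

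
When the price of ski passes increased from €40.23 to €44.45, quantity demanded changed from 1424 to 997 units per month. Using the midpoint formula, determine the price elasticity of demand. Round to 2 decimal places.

-3.54

%Δq = (997 − 1424)/[(1424 + 997)/2] = -427/1210.5 ≈ -0.3527.
%Δp = (44.45 − 40.23)/[(40.23 + 44.45)/2] = 4.22/42.34 ≈ 0.0997.
Arc elasticity E = %Δq/%Δp ≈ -0.3527/0.0997 ≈ -3.54.
|E| > 1: demand is elastic over this range.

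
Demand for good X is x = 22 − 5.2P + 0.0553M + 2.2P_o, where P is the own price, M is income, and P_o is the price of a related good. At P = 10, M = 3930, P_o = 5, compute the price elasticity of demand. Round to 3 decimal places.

-0.262

Substituting, x = 22 − 5.2(10) + 0.0553(3930) + 2.2(5) = 22 − 52 + 217.329 + 11 = 198.329.
∂x/∂P = −5.2, so E_p = (−5.2)·(10/198.329) ≈ -0.262.
|E_p| < 1: demand is inelastic.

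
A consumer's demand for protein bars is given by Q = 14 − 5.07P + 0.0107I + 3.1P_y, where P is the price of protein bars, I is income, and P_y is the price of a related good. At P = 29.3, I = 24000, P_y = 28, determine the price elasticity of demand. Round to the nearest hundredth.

-0.71

At the given point, Q = 14 − 5.07(29.3) + 0.0107(24000) + 3.1(28) = 14 − 148.551 + 256.8 + 86.8 = 209.049.
∂Q/∂P = −5.07, so E_p = (−5.07)·(29.3/209.049) ≈ -0.71.
|E_p| < 1: demand is inelastic.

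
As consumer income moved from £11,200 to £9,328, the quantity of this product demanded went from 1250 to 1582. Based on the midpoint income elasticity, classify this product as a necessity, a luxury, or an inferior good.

%ΔQ = (1582 − 1250)/[(1250+1582)/2] = 332/1416 ≈ 0.2345.
%ΔM = (9,328 − 11,200)/[(11,200+9,328)/2] = -1872/10264 ≈ -0.1824.
E_I = %ΔQ/%ΔM ≈ -1.286.
E_I < 0: inferior good.

inferior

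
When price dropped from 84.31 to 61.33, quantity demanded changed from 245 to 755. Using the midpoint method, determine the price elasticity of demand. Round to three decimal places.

%ΔQ = (755 − 245)/[(245 + 755)/2] = 510/500 ≈ 1.0200.
%ΔP = (61.33 − 84.31)/[(84.31 + 61.33)/2] = -22.98/72.82 ≈ -0.3156.
Arc elasticity E = %ΔQ/%ΔP ≈ 1.0200/-0.3156 ≈ -3.232.
|E| > 1: demand is elastic over this range.

-3.232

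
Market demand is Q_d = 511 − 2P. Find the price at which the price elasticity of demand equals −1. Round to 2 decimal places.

For linear demand Q_d = a − bP, E = −bP/(a − bP). |E| = 1 ⇒ bP = a − bP ⇒ P = a/(2b).
P = 511/(2·2) = 127.75.

127.75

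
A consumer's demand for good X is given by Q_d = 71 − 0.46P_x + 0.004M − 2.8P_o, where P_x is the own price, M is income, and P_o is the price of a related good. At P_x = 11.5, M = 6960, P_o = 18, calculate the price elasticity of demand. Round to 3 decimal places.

First evaluate Q_d: 71 − 0.46(11.5) + 0.004(6960) − 2.8(18) = 71 − 5.29 + 27.84 − 50.4 = 43.15.
∂Q_d/∂P_x = −0.46, so E_p = (−0.46)·(11.5/43.15) ≈ -0.123.
|E_p| < 1: demand is inelastic.

-0.123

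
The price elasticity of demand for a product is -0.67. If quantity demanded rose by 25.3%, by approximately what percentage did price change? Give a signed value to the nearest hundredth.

-37.76

%ΔQ ≈ E × %ΔP ⇒ %ΔP = %ΔQ / E = (25.3%)/(-0.67) ≈ -37.76%.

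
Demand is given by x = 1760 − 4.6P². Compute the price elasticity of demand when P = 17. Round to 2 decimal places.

-6.17

At P = 17, x = 430.6.
dx/dP = −2·4.6·P = −156.4.
Point elasticity E = (dx/dP)·(P/x) = -156.4 × 17/430.6 ≈ -6.17.
|E| > 1, so demand is elastic at this price.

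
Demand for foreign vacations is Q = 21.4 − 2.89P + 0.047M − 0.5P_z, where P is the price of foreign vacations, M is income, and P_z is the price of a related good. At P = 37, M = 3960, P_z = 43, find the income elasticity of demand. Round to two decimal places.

2.35

Evaluating quantity at (P, M, P_z) gives Q = 21.4 − 2.89(37) + 0.047(3960) − 0.5(43) = 21.4 − 106.93 + 186.12 − 21.5 = 79.09.
∂Q/∂M = +0.047, so E_I = 0.047·(3960/79.09) ≈ 2.35.
E_I > 1: normal good (luxury).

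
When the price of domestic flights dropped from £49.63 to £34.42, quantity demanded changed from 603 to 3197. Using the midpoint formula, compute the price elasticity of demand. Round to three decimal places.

-3.772

%Δq = (3197 − 603)/[(603 + 3197)/2] = 2594/1900 ≈ 1.3653.
%Δp = (34.42 − 49.63)/[(49.63 + 34.42)/2] = -15.21/42.025 ≈ -0.3619.
Arc elasticity E = %Δq/%Δp ≈ 1.3653/-0.3619 ≈ -3.772.
|E| > 1: demand is elastic over this range.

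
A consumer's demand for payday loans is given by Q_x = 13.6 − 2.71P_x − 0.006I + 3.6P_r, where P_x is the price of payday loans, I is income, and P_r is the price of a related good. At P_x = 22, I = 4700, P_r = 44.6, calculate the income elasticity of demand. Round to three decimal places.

-0.327

Evaluating quantity at (P_x, I, P_r) gives Q_x = 13.6 − 2.71(22) − 0.006(4700) + 3.6(44.6) = 13.6 − 59.62 − 28.2 + 160.56 = 86.34.
∂Q_x/∂I = −0.006, so E_I = -0.006·(4700/86.34) ≈ -0.327.
E_I < 0: inferior good.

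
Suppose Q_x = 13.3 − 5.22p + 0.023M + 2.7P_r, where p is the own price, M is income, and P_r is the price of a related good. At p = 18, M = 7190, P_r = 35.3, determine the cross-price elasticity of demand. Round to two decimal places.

0.53

First evaluate Q_x: 13.3 − 5.22(18) + 0.023(7190) + 2.7(35.3) = 13.3 − 93.96 + 165.37 + 95.31 = 180.02.
∂Q_x/∂P_r = +2.7, so E_xy = 2.7·(35.3/180.02) ≈ 0.53.
E_xy > 0: the goods are substitutes.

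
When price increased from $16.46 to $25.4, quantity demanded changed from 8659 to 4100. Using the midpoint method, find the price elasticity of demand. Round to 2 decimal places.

-1.67

%Δq = (4100 − 8659)/[(8659 + 4100)/2] = -4559/6379.5 ≈ -0.7146.
%ΔP = (25.4 − 16.46)/[(16.46 + 25.4)/2] = 8.94/20.93 ≈ 0.4271.
Arc elasticity E = %Δq/%ΔP ≈ -0.7146/0.4271 ≈ -1.67.
|E| > 1: demand is elastic over this range.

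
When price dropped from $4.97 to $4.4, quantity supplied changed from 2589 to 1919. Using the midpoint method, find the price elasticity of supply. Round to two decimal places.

%Δq = (1919 − 2589)/[(2589 + 1919)/2] = -670/2254 ≈ -0.2972.
%Δp = (4.4 − 4.97)/[(4.97 + 4.4)/2] = -0.57/4.685 ≈ -0.1217.
Arc elasticity E = %Δq/%Δp ≈ -0.2972/-0.1217 ≈ 2.44.
|E| > 1: supply is elastic over this range.

2.44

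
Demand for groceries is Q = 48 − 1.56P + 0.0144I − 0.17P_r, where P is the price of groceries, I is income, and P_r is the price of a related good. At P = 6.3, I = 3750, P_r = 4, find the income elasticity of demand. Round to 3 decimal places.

0.590

Substituting, Q = 48 − 1.56(6.3) + 0.0144(3750) − 0.17(4) = 48 − 9.828 + 54 − 0.68 = 91.492.
∂Q/∂I = +0.0144, so E_I = 0.0144·(3750/91.492) ≈ 0.590.
E_I ∈ (0,1): normal good (necessity).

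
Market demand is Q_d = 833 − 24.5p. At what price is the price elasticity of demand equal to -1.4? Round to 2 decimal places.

19.83

Set −bp/(a − bp) = −1.4 ⇒ bp = 1.4(a − bp) ⇒ bp(1+1.4) = 1.4·a.
p = 1.4·833/(24.5·2.4) ≈ 19.83.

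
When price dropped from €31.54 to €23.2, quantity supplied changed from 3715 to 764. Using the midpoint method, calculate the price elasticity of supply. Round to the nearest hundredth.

4.32

%Δq = (764 − 3715)/[(3715 + 764)/2] = -2951/2239.5 ≈ -1.3177.
%ΔP = (23.2 − 31.54)/[(31.54 + 23.2)/2] = -8.34/27.37 ≈ -0.3047.
Arc elasticity E = %Δq/%ΔP ≈ -1.3177/-0.3047 ≈ 4.32.
|E| > 1: supply is elastic over this range.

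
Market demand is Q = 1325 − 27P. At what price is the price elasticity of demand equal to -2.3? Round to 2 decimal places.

Set −bP/(a − bP) = −2.3 ⇒ bP = 2.3(a − bP) ⇒ bP(1+2.3) = 2.3·a.
P = 2.3·1325/(27·3.3) ≈ 34.20.

34.20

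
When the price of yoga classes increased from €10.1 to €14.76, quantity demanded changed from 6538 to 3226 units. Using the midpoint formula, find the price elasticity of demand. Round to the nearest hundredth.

%ΔQ = (3226 − 6538)/[(6538 + 3226)/2] = -3312/4882 ≈ -0.6784.
%Δp = (14.76 − 10.1)/[(10.1 + 14.76)/2] = 4.66/12.43 ≈ 0.3749.
Arc elasticity E = %ΔQ/%Δp ≈ -0.6784/0.3749 ≈ -1.81.
|E| > 1: demand is elastic over this range.

-1.81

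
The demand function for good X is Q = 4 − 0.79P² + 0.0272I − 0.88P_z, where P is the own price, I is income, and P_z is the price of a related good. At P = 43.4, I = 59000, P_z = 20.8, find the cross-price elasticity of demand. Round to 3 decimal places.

Substituting, Q = 4 − 0.79(43.4)² + 0.0272(59000) − 0.88(20.8) = 4 − 1488.0124 + 1604.8 − 18.304 = 102.4836.
∂Q/∂P_z = −0.88, so E_xy = -0.88·(20.8/102.4836) ≈ -0.179.
E_xy < 0: the goods are complements.

-0.179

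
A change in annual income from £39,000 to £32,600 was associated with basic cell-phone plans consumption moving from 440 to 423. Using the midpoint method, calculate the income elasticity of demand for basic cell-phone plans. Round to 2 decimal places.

%ΔQ = (423 − 440)/[(440+423)/2] = -17/431.5 ≈ -0.0394.
%ΔY = (32,600 − 39,000)/[(39,000+32,600)/2] = -6400/35800 ≈ -0.1788.
E_I = %ΔQ/%ΔY ≈ 0.22.
E_I ∈ (0,1): normal good (necessity).

0.22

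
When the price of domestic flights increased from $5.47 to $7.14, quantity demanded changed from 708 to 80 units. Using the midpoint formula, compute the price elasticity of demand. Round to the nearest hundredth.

-6.02

%Δq = (80 − 708)/[(708 + 80)/2] = -628/394 ≈ -1.5939.
%ΔP = (7.14 − 5.47)/[(5.47 + 7.14)/2] = 1.67/6.305 ≈ 0.2649.
Arc elasticity E = %Δq/%ΔP ≈ -1.5939/0.2649 ≈ -6.02.
|E| > 1: demand is elastic over this range.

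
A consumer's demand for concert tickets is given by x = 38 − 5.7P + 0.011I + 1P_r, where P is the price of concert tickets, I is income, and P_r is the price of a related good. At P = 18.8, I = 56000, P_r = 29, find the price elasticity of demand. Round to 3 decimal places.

-0.186

Evaluating quantity at (P, I, P_r) gives x = 38 − 5.7(18.8) + 0.011(56000) + 1(29) = 38 − 107.16 + 616 + 29 = 575.84.
∂x/∂P = −5.7, so E_p = (−5.7)·(18.8/575.84) ≈ -0.186.
|E_p| < 1: demand is inelastic.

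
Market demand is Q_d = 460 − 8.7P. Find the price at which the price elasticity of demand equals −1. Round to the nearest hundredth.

26.44

For linear demand Q_d = a − bP, E = −bP/(a − bP). |E| = 1 ⇒ bP = a − bP ⇒ P = a/(2b).
P = 460/(2·8.7) ≈ 26.44.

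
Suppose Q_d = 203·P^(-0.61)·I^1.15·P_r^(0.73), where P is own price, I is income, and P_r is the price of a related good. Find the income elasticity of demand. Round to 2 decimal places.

1.15

For a Cobb–Douglas (constant-elasticity) form Q_d = A·I^α·…, the elasticity with respect to I equals the exponent α at every point.
Here the exponent on I is 1.15, so the income elasticity of demand is 1.15.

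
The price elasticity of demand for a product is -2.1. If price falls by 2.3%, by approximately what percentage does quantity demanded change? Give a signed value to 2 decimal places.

4.83

%ΔQ ≈ E × %ΔP = (-2.1) × (-2.3%) = 4.83%.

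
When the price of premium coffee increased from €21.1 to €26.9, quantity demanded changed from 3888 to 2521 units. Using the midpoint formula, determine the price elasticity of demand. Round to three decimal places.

-1.765

%ΔQ = (2521 − 3888)/[(3888 + 2521)/2] = -1367/3204.5 ≈ -0.4266.
%Δp = (26.9 − 21.1)/[(21.1 + 26.9)/2] = 5.8/24 ≈ 0.2417.
Arc elasticity E = %ΔQ/%Δp ≈ -0.4266/0.2417 ≈ -1.765.
|E| > 1: demand is elastic over this range.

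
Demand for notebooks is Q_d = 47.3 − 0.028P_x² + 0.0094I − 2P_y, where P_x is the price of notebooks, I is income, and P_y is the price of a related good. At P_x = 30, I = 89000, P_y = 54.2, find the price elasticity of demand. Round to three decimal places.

Substituting, Q_d = 47.3 − 0.028(30)² + 0.0094(89000) − 2(54.2) = 47.3 − 25.2 + 836.6 − 108.4 = 750.3.
∂Q_d/∂P_x = −2·0.028·P_x = -1.68, so E_p = -1.68·(30/750.3) ≈ -0.067.
|E_p| < 1: demand is inelastic.

-0.067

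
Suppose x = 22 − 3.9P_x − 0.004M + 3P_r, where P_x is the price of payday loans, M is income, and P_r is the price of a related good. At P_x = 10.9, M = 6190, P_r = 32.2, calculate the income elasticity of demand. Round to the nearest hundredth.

Evaluating quantity at (P_x, M, P_r) gives x = 22 − 3.9(10.9) − 0.004(6190) + 3(32.2) = 22 − 42.51 − 24.76 + 96.6 = 51.33.
∂x/∂M = −0.004, so E_I = -0.004·(6190/51.33) ≈ -0.48.
E_I < 0: inferior good.

-0.48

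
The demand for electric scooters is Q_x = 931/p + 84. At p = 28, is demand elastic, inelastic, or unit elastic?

inelastic

At p = 28, Q_x = 117.25.
dQ_x/dp = −931/p² = −1.1875.
Point elasticity E = (dQ_x/dp)·(p/Q_x) = -1.1875 × 28/117.25 ≈ -0.284.
|E| ≈ 0.284 < 1, so demand is inelastic.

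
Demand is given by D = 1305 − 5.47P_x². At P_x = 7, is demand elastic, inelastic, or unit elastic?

inelastic

At P_x = 7, D = 1036.97.
dD/dP_x = −2·5.47·P_x = −76.58.
Point elasticity E = (dD/dP_x)·(P_x/D) = -76.58 × 7/1036.97 ≈ -0.517.
|E| ≈ 0.517 < 1, so demand is inelastic.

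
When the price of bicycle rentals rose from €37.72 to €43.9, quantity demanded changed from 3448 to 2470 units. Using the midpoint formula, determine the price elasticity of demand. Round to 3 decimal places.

-2.183

%ΔQ = (2470 − 3448)/[(3448 + 2470)/2] = -978/2959 ≈ -0.3305.
%ΔP = (43.9 − 37.72)/[(37.72 + 43.9)/2] = 6.18/40.81 ≈ 0.1514.
Arc elasticity E = %ΔQ/%ΔP ≈ -0.3305/0.1514 ≈ -2.183.
|E| > 1: demand is elastic over this range.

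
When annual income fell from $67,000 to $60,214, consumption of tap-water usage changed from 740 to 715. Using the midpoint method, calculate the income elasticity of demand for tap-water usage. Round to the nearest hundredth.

0.32

%ΔQ = (715 − 740)/[(740+715)/2] = -25/727.5 ≈ -0.0344.
%ΔI = (60,214 − 67,000)/[(67,000+60,214)/2] = -6786/63607 ≈ -0.1067.
E_I = %ΔQ/%ΔI ≈ 0.32.
E_I ∈ (0,1): normal good (necessity).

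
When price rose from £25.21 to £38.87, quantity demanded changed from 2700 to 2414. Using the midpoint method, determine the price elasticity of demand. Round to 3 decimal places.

-0.262

%Δq = (2414 − 2700)/[(2700 + 2414)/2] = -286/2557 ≈ -0.1118.
%Δp = (38.87 − 25.21)/[(25.21 + 38.87)/2] = 13.66/32.04 ≈ 0.4263.
Arc elasticity E = %Δq/%Δp ≈ -0.1118/0.4263 ≈ -0.262.
|E| < 1: demand is inelastic over this range.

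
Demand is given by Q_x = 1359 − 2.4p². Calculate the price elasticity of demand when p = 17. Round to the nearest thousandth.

-2.085

At p = 17, Q_x = 665.4.
dQ_x/dp = −2·2.4·p = −81.6.
Point elasticity E = (dQ_x/dp)·(p/Q_x) = -81.6 × 17/665.4 ≈ -2.085.
|E| > 1, so demand is elastic at this price.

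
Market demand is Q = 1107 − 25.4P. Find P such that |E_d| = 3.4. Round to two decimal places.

Set −bP/(a − bP) = −3.4 ⇒ bP = 3.4(a − bP) ⇒ bP(1+3.4) = 3.4·a.
P = 3.4·1107/(25.4·4.4) ≈ 33.68.

33.68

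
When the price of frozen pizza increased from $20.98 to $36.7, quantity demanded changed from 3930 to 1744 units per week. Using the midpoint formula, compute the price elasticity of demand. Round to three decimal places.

%ΔQ = (1744 − 3930)/[(3930 + 1744)/2] = -2186/2837 ≈ -0.7705.
%Δp = (36.7 − 20.98)/[(20.98 + 36.7)/2] = 15.72/28.84 ≈ 0.5451.
Arc elasticity E = %ΔQ/%Δp ≈ -0.7705/0.5451 ≈ -1.414.
|E| > 1: demand is elastic over this range.

-1.414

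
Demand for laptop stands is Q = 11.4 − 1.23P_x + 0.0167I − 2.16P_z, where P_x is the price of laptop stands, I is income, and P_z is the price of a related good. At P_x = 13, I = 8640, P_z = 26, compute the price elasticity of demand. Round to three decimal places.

-0.191

Evaluating quantity at (P_x, I, P_z) gives Q = 11.4 − 1.23(13) + 0.0167(8640) − 2.16(26) = 11.4 − 15.99 + 144.288 − 56.16 = 83.538.
∂Q/∂P_x = −1.23, so E_p = (−1.23)·(13/83.538) ≈ -0.191.
|E_p| < 1: demand is inelastic.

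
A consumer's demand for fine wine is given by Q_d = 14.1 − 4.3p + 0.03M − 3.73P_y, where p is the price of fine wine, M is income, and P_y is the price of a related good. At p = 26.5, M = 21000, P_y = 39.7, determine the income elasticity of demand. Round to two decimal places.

1.65

Evaluating quantity at (p, M, P_y) gives Q_d = 14.1 − 4.3(26.5) + 0.03(21000) − 3.73(39.7) = 14.1 − 113.95 + 630 − 148.081 = 382.069.
∂Q_d/∂M = +0.03, so E_I = 0.03·(21000/382.069) ≈ 1.65.
E_I > 1: normal good (luxury).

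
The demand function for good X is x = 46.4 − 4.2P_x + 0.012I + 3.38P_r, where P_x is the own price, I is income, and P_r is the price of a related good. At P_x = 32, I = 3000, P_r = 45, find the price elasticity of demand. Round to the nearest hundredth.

-1.34

First evaluate x: 46.4 − 4.2(32) + 0.012(3000) + 3.38(45) = 46.4 − 134.4 + 36 + 152.1 = 100.1.
∂x/∂P_x = −4.2, so E_p = (−4.2)·(32/100.1) ≈ -1.34.
|E_p| > 1: demand is elastic.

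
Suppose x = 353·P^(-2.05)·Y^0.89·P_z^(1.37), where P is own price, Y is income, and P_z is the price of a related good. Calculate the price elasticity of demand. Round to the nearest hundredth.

For a Cobb–Douglas (constant-elasticity) form x = A·P^α·…, the elasticity with respect to P equals the exponent α at every point.
Here the exponent on P is -2.05, so the price elasticity of demand is -2.05.

-2.05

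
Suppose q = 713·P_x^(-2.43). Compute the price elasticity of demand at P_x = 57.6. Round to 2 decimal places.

For a Cobb–Douglas (constant-elasticity) form q = A·P_x^α·…, the elasticity with respect to P_x equals the exponent α at every point.
Here the exponent on P_x is -2.43, so the price elasticity of demand is -2.43.

-2.43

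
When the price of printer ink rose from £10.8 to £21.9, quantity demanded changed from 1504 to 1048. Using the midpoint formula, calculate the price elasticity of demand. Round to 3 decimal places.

%Δq = (1048 − 1504)/[(1504 + 1048)/2] = -456/1276 ≈ -0.3574.
%Δp = (21.9 − 10.8)/[(10.8 + 21.9)/2] = 11.1/16.35 ≈ 0.6789.
Arc elasticity E = %Δq/%Δp ≈ -0.3574/0.6789 ≈ -0.526.
|E| < 1: demand is inelastic over this range.

-0.526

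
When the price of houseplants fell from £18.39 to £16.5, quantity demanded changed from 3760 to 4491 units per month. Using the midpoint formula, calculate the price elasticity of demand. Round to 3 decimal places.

-1.635

%Δq = (4491 − 3760)/[(3760 + 4491)/2] = 731/4125.5 ≈ 0.1772.
%Δp = (16.5 − 18.39)/[(18.39 + 16.5)/2] = -1.89/17.445 ≈ -0.1083.
Arc elasticity E = %Δq/%Δp ≈ 0.1772/-0.1083 ≈ -1.635.
|E| > 1: demand is elastic over this range.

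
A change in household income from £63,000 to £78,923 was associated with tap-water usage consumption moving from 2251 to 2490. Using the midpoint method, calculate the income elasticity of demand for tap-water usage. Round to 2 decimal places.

%ΔQ = (2490 − 2251)/[(2251+2490)/2] = 239/2370.5 ≈ 0.1008.
%ΔI = (78,923 − 63,000)/[(63,000+78,923)/2] = 15923/70961.5 ≈ 0.2244.
E_I = %ΔQ/%ΔI ≈ 0.45.
E_I ∈ (0,1): normal good (necessity).

0.45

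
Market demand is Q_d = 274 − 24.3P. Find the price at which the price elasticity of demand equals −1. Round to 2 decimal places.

5.64

For linear demand Q_d = a − bP, E = −bP/(a − bP). |E| = 1 ⇒ bP = a − bP ⇒ P = a/(2b).
P = 274/(2·24.3) ≈ 5.64.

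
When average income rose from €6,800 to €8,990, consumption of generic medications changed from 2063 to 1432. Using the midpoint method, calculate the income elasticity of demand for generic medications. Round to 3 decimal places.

%ΔQ = (1432 − 2063)/[(2063+1432)/2] = -631/1747.5 ≈ -0.3611.
%ΔM = (8,990 − 6,800)/[(6,800+8,990)/2] = 2190/7895 ≈ 0.2774.
E_I = %ΔQ/%ΔM ≈ -1.302.
E_I < 0: inferior good.

-1.302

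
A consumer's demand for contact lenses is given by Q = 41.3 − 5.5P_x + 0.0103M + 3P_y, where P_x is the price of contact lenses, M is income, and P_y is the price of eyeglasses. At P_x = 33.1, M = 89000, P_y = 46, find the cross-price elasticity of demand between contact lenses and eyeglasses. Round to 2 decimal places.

0.15

Q = 41.3 − 5.5(33.1) + 0.0103(89000) + 3(46) = 41.3 − 182.05 + 916.7 + 138 = 913.95.
∂Q/∂P_y = +3, so E_xy = 3·(46/913.95) ≈ 0.15.
E_xy > 0: the goods are substitutes.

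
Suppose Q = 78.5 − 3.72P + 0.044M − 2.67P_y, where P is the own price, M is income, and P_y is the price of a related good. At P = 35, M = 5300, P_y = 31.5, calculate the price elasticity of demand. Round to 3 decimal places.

At the given point, Q = 78.5 − 3.72(35) + 0.044(5300) − 2.67(31.5) = 78.5 − 130.2 + 233.2 − 84.105 = 97.395.
∂Q/∂P = −3.72, so E_p = (−3.72)·(35/97.395) ≈ -1.337.
|E_p| > 1: demand is elastic.

-1.337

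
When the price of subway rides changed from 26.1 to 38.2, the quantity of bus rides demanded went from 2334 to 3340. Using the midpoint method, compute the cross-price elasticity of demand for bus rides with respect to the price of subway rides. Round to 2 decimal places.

0.94

%ΔQ_x = (3340 − 2334)/[(2334+3340)/2] = 1006/2837 ≈ 0.3546.
%ΔP_y = (38.2 − 26.1)/[(26.1+38.2)/2] ≈ 0.3764.
E_xy = 0.3546/0.3764 ≈ 0.94.
E_xy > 0, so bus rides and subway rides are substitutes.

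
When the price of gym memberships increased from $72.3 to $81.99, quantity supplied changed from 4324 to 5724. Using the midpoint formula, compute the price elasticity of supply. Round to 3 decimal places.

%Δq = (5724 − 4324)/[(4324 + 5724)/2] = 1400/5024 ≈ 0.2787.
%ΔP = (81.99 − 72.3)/[(72.3 + 81.99)/2] = 9.69/77.145 ≈ 0.1256.
Arc elasticity E = %Δq/%ΔP ≈ 0.2787/0.1256 ≈ 2.219.
|E| > 1: supply is elastic over this range.

2.219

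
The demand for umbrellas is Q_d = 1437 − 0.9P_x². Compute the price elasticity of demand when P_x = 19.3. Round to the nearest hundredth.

-0.61

At P_x = 19.3, Q_d = 1101.759.
dQ_d/dP_x = −2·0.9·P_x = −34.74.
Point elasticity E = (dQ_d/dP_x)·(P_x/Q_d) = -34.74 × 19.3/1101.759 ≈ -0.61.
|E| < 1, so demand is inelastic at this price.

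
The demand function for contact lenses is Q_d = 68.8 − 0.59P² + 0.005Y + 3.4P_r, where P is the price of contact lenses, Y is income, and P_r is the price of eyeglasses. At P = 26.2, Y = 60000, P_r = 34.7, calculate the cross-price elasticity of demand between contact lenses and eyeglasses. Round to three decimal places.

Q_d = 68.8 − 0.59(26.2)² + 0.005(60000) + 3.4(34.7) = 68.8 − 404.9996 + 300 + 117.98 = 81.7804.
∂Q_d/∂P_r = +3.4, so E_xy = 3.4·(34.7/81.7804) ≈ 1.443.
E_xy > 0: the goods are substitutes.

1.443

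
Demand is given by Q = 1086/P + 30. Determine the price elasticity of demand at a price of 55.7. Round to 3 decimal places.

-0.394

At P = 55.7, Q = 49.4973.
dQ/dP = −1086/P² = −0.35.
Point elasticity E = (dQ/dP)·(P/Q) = -0.35 × 55.7/49.4973 ≈ -0.394.
|E| < 1, so demand is inelastic at this price.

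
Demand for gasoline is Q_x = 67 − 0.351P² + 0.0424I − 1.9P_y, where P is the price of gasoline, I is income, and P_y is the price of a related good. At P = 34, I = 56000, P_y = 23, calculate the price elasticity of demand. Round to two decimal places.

Q_x = 67 − 0.351(34)² + 0.0424(56000) − 1.9(23) = 67 − 405.756 + 2374.4 − 43.7 = 1991.944.
∂Q_x/∂P = −2·0.351·P = -23.868, so E_p = -23.868·(34/1991.944) ≈ -0.41.
|E_p| < 1: demand is inelastic.

-0.41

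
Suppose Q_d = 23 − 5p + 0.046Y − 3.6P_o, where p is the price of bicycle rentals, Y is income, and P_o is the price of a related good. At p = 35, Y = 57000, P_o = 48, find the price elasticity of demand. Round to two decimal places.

Evaluating quantity at (p, Y, P_o) gives Q_d = 23 − 5(35) + 0.046(57000) − 3.6(48) = 23 − 175 + 2622 − 172.8 = 2297.2.
∂Q_d/∂p = −5, so E_p = (−5)·(35/2297.2) ≈ -0.08.
|E_p| < 1: demand is inelastic.

-0.08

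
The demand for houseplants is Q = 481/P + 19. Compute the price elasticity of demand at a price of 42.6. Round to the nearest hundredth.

At P = 42.6, Q = 30.2911.
dQ/dP = −481/P² = −0.265.
Point elasticity E = (dQ/dP)·(P/Q) = -0.265 × 42.6/30.2911 ≈ -0.37.
|E| < 1, so demand is inelastic at this price.

-0.37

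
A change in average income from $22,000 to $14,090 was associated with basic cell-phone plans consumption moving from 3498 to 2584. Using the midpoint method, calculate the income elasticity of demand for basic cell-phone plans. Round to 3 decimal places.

%ΔQ = (2584 − 3498)/[(3498+2584)/2] = -914/3041 ≈ -0.3006.
%ΔM = (14,090 − 22,000)/[(22,000+14,090)/2] = -7910/18045 ≈ -0.4383.
E_I = %ΔQ/%ΔM ≈ 0.686.
E_I ∈ (0,1): normal good (necessity).

0.686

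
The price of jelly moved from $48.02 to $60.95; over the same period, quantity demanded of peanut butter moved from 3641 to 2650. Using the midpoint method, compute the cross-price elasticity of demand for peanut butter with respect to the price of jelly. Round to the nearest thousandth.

%ΔQ_x = (2650 − 3641)/[(3641+2650)/2] = -991/3145.5 ≈ -0.3151.
%ΔP_y = (60.95 − 48.02)/[(48.02+60.95)/2] ≈ 0.2373.
E_xy = -0.3151/0.2373 ≈ -1.328.
E_xy < 0, so peanut butter and jelly are complements.

-1.328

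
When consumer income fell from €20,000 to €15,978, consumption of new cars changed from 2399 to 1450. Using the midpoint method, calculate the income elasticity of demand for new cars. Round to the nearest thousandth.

%ΔQ = (1450 − 2399)/[(2399+1450)/2] = -949/1924.5 ≈ -0.4931.
%ΔI = (15,978 − 20,000)/[(20,000+15,978)/2] = -4022/17989 ≈ -0.2236.
E_I = %ΔQ/%ΔI ≈ 2.206.
E_I > 1: normal good (luxury).

2.206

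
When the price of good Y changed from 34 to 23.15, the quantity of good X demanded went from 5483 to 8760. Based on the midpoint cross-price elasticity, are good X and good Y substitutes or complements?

%ΔQ_x = (8760 − 5483)/[(5483+8760)/2] = 3277/7121.5 ≈ 0.4602.
%ΔP_y = (23.15 − 34)/[(34+23.15)/2] ≈ -0.3797.
E_xy = 0.4602/-0.3797 ≈ -1.212.
E_xy < 0, so the goods are complements.

complements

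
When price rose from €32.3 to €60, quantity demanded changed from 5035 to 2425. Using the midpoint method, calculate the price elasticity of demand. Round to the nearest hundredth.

%Δq = (2425 − 5035)/[(5035 + 2425)/2] = -2610/3730 ≈ -0.6997.
%Δp = (60 − 32.3)/[(32.3 + 60)/2] = 27.7/46.15 ≈ 0.6002.
Arc elasticity E = %Δq/%Δp ≈ -0.6997/0.6002 ≈ -1.17.
|E| > 1: demand is elastic over this range.

-1.17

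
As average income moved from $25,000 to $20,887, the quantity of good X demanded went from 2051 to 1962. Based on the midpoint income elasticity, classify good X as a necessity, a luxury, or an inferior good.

necessity

%ΔQ = (1962 − 2051)/[(2051+1962)/2] = -89/2006.5 ≈ -0.0444.
%ΔI = (20,887 − 25,000)/[(25,000+20,887)/2] = -4113/22943.5 ≈ -0.1793.
E_I = %ΔQ/%ΔI ≈ 0.247.
E_I ∈ (0,1): normal good (necessity).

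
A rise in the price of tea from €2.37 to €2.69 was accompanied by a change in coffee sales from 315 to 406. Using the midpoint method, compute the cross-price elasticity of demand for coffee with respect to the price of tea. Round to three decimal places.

%ΔQ_x = (406 − 315)/[(315+406)/2] = 91/360.5 ≈ 0.2524.
%ΔP_y = (2.69 − 2.37)/[(2.37+2.69)/2] ≈ 0.1265.
E_xy = 0.2524/0.1265 ≈ 1.996.
E_xy > 0, so coffee and tea are substitutes.

1.996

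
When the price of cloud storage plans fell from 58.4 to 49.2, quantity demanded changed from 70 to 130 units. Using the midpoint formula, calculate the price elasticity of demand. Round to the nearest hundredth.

%Δq = (130 − 70)/[(70 + 130)/2] = 60/100 ≈ 0.6000.
%Δp = (49.2 − 58.4)/[(58.4 + 49.2)/2] = -9.2/53.8 ≈ -0.1710.
Arc elasticity E = %Δq/%Δp ≈ 0.6000/-0.1710 ≈ -3.51.
|E| > 1: demand is elastic over this range.

-3.51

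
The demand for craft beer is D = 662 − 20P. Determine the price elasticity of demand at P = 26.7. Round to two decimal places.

At P = 26.7, D = 128.
dD/dP = −20.
Point elasticity E = (dD/dP)·(P/D) = -20 × 26.7/128 ≈ -4.17.
|E| > 1, so demand is elastic at this price.

-4.17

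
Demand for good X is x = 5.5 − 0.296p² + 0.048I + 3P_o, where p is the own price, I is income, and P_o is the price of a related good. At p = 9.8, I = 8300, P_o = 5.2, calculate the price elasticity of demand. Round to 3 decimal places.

-0.145

First evaluate x: 5.5 − 0.296(9.8)² + 0.048(8300) + 3(5.2) = 5.5 − 28.4278 + 398.4 + 15.6 = 391.0722.
∂x/∂p = −2·0.296·p = -5.8016, so E_p = -5.8016·(9.8/391.0722) ≈ -0.145.
|E_p| < 1: demand is inelastic.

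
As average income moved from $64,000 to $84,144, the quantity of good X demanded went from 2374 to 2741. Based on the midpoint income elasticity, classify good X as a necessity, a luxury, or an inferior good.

necessity

%ΔQ = (2741 − 2374)/[(2374+2741)/2] = 367/2557.5 ≈ 0.1435.
%ΔI = (84,144 − 64,000)/[(64,000+84,144)/2] = 20144/74072 ≈ 0.2720.
E_I = %ΔQ/%ΔI ≈ 0.528.
E_I ∈ (0,1): normal good (necessity).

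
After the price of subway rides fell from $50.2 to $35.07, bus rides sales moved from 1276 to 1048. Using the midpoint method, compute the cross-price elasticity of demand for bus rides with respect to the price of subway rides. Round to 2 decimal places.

%ΔQ_x = (1048 − 1276)/[(1276+1048)/2] = -228/1162 ≈ -0.1962.
%ΔP_y = (35.07 − 50.2)/[(50.2+35.07)/2] ≈ -0.3549.
E_xy = -0.1962/-0.3549 ≈ 0.55.
E_xy > 0, so bus rides and subway rides are substitutes.

0.55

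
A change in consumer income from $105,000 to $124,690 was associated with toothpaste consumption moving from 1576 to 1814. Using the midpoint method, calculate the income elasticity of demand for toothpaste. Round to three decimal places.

0.819

%ΔQ = (1814 − 1576)/[(1576+1814)/2] = 238/1695 ≈ 0.1404.
%ΔY = (124,690 − 105,000)/[(105,000+124,690)/2] = 19690/114845 ≈ 0.1714.
E_I = %ΔQ/%ΔY ≈ 0.819.
E_I ∈ (0,1): normal good (necessity).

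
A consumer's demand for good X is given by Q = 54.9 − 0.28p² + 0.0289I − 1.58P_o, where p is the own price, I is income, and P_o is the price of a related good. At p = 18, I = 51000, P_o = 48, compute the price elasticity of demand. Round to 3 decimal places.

-0.133

Evaluating quantity at (p, I, P_o) gives Q = 54.9 − 0.28(18)² + 0.0289(51000) − 1.58(48) = 54.9 − 90.72 + 1473.9 − 75.84 = 1362.24.
∂Q/∂p = −2·0.28·p = -10.08, so E_p = -10.08·(18/1362.24) ≈ -0.133.
|E_p| < 1: demand is inelastic.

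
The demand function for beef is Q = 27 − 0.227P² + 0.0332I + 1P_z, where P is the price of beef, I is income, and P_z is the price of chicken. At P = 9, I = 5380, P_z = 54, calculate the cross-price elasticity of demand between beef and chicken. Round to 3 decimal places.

0.224

At the given point, Q = 27 − 0.227(9)² + 0.0332(5380) + 1(54) = 27 − 18.387 + 178.616 + 54 = 241.229.
∂Q/∂P_z = +1, so E_xy = 1·(54/241.229) ≈ 0.224.
E_xy > 0: the goods are substitutes.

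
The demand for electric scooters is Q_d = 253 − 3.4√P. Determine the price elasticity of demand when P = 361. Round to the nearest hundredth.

-0.17

At P = 361, Q_d = 188.4.
dQ_d/dP = −3.4/(2√P) = −3.4/(2·19).
Point elasticity E = (dQ_d/dP)·(P/Q_d) = -0.0895 × 361/188.4 ≈ -0.17.
|E| < 1, so demand is inelastic at this price.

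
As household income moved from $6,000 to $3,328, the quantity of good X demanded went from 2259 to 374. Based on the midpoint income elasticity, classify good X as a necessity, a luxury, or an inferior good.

luxury

%ΔQ = (374 − 2259)/[(2259+374)/2] = -1885/1316.5 ≈ -1.4318.
%ΔM = (3,328 − 6,000)/[(6,000+3,328)/2] = -2672/4664 ≈ -0.5729.
E_I = %ΔQ/%ΔM ≈ 2.499.
E_I > 1: normal good (luxury).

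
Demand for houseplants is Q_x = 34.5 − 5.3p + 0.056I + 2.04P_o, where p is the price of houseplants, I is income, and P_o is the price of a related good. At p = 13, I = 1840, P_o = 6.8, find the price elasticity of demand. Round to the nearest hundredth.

At the given point, Q_x = 34.5 − 5.3(13) + 0.056(1840) + 2.04(6.8) = 34.5 − 68.9 + 103.04 + 13.872 = 82.512.
∂Q_x/∂p = −5.3, so E_p = (−5.3)·(13/82.512) ≈ -0.84.
|E_p| < 1: demand is inelastic.

-0.84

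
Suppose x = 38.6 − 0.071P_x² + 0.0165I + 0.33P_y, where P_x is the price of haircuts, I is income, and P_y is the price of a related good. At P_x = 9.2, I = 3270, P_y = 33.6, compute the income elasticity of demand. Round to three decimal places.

Substituting, x = 38.6 − 0.071(9.2)² + 0.0165(3270) + 0.33(33.6) = 38.6 − 6.0094 + 53.955 + 11.088 = 97.6336.
∂x/∂I = +0.0165, so E_I = 0.0165·(3270/97.6336) ≈ 0.553.
E_I ∈ (0,1): normal good (necessity).

0.553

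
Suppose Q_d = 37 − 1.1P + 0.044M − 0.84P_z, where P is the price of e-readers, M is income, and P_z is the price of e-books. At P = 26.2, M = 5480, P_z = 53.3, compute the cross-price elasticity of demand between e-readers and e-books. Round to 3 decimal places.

-0.219

Substituting, Q_d = 37 − 1.1(26.2) + 0.044(5480) − 0.84(53.3) = 37 − 28.82 + 241.12 − 44.772 = 204.528.
∂Q_d/∂P_z = −0.84, so E_xy = -0.84·(53.3/204.528) ≈ -0.219.
E_xy < 0: the goods are complements.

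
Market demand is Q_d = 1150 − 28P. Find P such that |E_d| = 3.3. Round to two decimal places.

31.52

Set −bP/(a − bP) = −3.3 ⇒ bP = 3.3(a − bP) ⇒ bP(1+3.3) = 3.3·a.
P = 3.3·1150/(28·4.3) ≈ 31.52.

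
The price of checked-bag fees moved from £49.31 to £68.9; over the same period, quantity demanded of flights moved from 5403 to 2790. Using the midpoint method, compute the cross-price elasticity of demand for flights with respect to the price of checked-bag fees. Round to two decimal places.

-1.92

%ΔQ_x = (2790 − 5403)/[(5403+2790)/2] = -2613/4096.5 ≈ -0.6379.
%ΔP_y = (68.9 − 49.31)/[(49.31+68.9)/2] ≈ 0.3314.
E_xy = -0.6379/0.3314 ≈ -1.92.
E_xy < 0, so flights and checked-bag fees are complements.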